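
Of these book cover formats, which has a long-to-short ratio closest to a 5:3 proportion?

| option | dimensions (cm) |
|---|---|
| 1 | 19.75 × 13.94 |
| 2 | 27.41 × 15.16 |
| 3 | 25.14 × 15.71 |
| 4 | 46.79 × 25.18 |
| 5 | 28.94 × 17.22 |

Target 5:3 ≈ 1.667.
1: 1.417 (Δ0.250)  2: 1.808 (Δ0.141)  3: 1.600 (Δ0.067)  4: 1.858 (Δ0.191)  5: 1.681 (Δ0.014)

5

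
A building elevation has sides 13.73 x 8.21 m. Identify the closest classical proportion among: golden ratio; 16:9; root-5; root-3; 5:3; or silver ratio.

Ratio = 13.73 / 8.21 ≈ 1.672.
Distances: golden ratio 1.618 (Δ 0.054); 16:9 1.778 (Δ 0.106); root-5 2.236 (Δ 0.564); root-3 1.732 (Δ 0.060); 5:3 1.667 (Δ 0.005); silver ratio 2.414 (Δ 0.742).

5:3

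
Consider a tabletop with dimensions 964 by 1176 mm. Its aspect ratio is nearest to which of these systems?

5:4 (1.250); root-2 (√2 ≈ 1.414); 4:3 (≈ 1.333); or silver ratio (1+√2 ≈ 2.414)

5:4

Ratio = 1176 / 964 ≈ 1.220.
Distances: 5:4 1.250 (Δ 0.030); root-2 1.414 (Δ 0.194); 4:3 1.333 (Δ 0.113); silver ratio 2.414 (Δ 1.194).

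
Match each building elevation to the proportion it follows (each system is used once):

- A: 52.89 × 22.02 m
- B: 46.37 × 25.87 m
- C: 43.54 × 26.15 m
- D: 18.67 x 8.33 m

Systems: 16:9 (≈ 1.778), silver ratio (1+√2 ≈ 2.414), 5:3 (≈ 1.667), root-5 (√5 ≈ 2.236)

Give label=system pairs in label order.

A=silver ratio, B=16:9, C=5:3, D=root-5

A = 52.89/22.02 ≈ 2.402 → silver ratio (2.414)
B = 46.37/25.87 ≈ 1.792 → 16:9 (1.778)
C = 43.54/26.15 ≈ 1.665 → 5:3 (1.667)
D = 18.67/8.33 ≈ 2.241 → root-5 (2.236)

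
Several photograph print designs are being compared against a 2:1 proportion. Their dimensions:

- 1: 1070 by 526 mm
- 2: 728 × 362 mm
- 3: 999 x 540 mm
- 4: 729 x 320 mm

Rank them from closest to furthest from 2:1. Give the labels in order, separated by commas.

2, 1, 3, 4

Ratios: 1 = 1070 / 526 ≈ 2.034; 2 = 728 / 362 ≈ 2.011; 3 = 999 / 540 ≈ 1.850; 4 = 729 / 320 ≈ 2.278.
|Δ from 2.000|: 1 0.034; 2 0.011; 3 0.150; 4 0.278.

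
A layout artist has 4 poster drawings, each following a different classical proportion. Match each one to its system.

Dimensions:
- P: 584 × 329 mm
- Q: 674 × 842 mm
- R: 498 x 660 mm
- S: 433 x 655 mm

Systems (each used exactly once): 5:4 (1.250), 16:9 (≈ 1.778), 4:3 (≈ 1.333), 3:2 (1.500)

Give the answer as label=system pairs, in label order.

Ratios: P ≈ 1.775; Q ≈ 1.249; R ≈ 1.325; S ≈ 1.513.
Targets: 5:4 ≈ 1.250; 16:9 ≈ 1.778; 4:3 ≈ 1.333; 3:2 ≈ 1.500.

P=16:9, Q=5:4, R=4:3, S=3:2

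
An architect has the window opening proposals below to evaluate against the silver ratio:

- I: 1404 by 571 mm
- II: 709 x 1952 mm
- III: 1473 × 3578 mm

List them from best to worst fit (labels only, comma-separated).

I: 1404/571 ≈ 2.459 → |2.459 − 2.414| = 0.045
II: 1952/709 ≈ 2.753 → |2.753 − 2.414| = 0.339
III: 3578/1473 ≈ 2.429 → |2.429 − 2.414| = 0.015

III, I, II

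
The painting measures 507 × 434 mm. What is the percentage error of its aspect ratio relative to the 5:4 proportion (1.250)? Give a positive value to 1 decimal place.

6.5%

Ratio = 507 / 434 ≈ 1.1682.
Ideal 5:4 = 1.2500. |1.1682 − 1.2500| / 1.2500 ≈ 6.54% → 6.5%.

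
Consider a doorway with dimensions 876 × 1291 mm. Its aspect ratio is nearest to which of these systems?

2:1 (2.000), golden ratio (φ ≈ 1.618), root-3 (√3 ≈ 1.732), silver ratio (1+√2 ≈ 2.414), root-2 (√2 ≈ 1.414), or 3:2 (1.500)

Ratio = 1291 / 876 ≈ 1.474.
Distances: 2:1 2.000 (Δ 0.526); golden ratio 1.618 (Δ 0.144); root-3 1.732 (Δ 0.258); silver ratio 2.414 (Δ 0.940); root-2 1.414 (Δ 0.060); 3:2 1.500 (Δ 0.026).

3:2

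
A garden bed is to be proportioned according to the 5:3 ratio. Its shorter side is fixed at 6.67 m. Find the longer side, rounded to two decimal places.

11.12 m

5:3 ≈ 1.66667.
Longer side = 6.67 × 1.66667 ≈ 11.1167 → 11.12 m.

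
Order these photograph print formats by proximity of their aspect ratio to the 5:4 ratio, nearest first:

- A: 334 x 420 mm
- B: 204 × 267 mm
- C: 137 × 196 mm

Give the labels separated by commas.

A, B, C

Ratios: A = 420 / 334 ≈ 1.257; B = 267 / 204 ≈ 1.309; C = 196 / 137 ≈ 1.431.
|Δ from 1.250|: A 0.007; B 0.059; C 0.181.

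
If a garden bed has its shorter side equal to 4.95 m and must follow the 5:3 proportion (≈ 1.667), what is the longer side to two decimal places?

5:3 ≈ 1.66667.
Longer side = 4.95 × 1.66667 ≈ 8.2500 → 8.25 m.

8.25 m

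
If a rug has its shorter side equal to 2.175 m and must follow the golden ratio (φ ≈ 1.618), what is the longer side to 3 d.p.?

3.519 m

golden ratio ≈ 1.61803.
Longer side = 2.175 × 1.61803 ≈ 3.51922 → 3.519 m.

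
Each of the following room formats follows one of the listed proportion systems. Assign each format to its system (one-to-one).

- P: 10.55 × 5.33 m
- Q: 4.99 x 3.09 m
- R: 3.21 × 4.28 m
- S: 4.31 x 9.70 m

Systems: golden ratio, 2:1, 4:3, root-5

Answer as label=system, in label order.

P=2:1, Q=golden ratio, R=4:3, S=root-5

Ratios: P ≈ 1.979; Q ≈ 1.615; R ≈ 1.333; S ≈ 2.251.
Targets: golden ratio ≈ 1.618; 2:1 ≈ 2.000; 4:3 ≈ 1.333; root-5 ≈ 2.236.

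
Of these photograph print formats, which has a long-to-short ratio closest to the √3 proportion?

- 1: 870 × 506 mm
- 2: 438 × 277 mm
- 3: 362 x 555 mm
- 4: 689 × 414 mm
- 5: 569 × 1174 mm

1

Target root-3 ≈ 1.732.
1: 1.719 (Δ0.013)  2: 1.581 (Δ0.151)  3: 1.533 (Δ0.199)  4: 1.664 (Δ0.068)  5: 2.063 (Δ0.331)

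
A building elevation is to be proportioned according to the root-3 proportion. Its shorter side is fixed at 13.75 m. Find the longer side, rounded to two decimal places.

23.82 m

root-3 ≈ 1.73205.
Longer side = 13.75 × 1.73205 ≈ 23.8157 → 23.82 m.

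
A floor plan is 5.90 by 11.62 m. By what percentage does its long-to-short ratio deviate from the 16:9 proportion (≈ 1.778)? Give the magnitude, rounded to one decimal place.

Ratio = 11.62 / 5.90 ≈ 1.9695.
Ideal 16:9 ≈ 1.7778. |1.9695 − 1.7778| / 1.7778 ≈ 10.78% → 10.8%.

10.8%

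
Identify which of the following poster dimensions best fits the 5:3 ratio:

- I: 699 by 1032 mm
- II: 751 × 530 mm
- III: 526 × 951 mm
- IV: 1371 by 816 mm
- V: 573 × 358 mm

IV

Ratios (long/short): I ≈ 1.476; II ≈ 1.417; III ≈ 1.808; IV ≈ 1.680; V ≈ 1.601.
5:3 ≈ 1.667; option IV is nearest (Δ 0.013).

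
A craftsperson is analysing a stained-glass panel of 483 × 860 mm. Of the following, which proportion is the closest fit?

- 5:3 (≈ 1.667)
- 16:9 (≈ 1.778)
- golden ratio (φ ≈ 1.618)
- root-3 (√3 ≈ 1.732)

860/483 ≈ 1.781. Nearest candidates are 16:9 (1.778, off by 0.003) and root-3 (1.732, off by 0.049).

16:9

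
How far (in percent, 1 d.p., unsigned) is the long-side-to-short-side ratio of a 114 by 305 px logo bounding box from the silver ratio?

10.8%

Ratio = 305 / 114 ≈ 2.6754.
Ideal silver ratio ≈ 2.4142. |2.6754 − 2.4142| / 2.4142 ≈ 10.82% → 10.8%.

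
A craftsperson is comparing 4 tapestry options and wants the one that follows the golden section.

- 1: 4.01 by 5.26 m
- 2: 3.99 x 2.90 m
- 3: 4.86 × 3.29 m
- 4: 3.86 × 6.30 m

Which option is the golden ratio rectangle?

4

Ratios (long/short): 1 ≈ 1.312; 2 ≈ 1.376; 3 ≈ 1.477; 4 ≈ 1.632.
golden ratio ≈ 1.618; option 4 is nearest (Δ 0.014).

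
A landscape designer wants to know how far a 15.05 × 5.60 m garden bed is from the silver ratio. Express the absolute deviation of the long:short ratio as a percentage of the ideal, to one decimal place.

Ratio = 15.05 / 5.60 ≈ 2.6875.
Ideal silver ratio ≈ 2.4142. |2.6875 − 2.4142| / 2.4142 ≈ 11.32% → 11.3%.

11.3%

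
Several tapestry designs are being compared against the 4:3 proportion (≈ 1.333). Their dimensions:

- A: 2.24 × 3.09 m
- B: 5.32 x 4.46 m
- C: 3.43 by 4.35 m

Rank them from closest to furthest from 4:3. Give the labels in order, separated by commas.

A, C, B

Ratios: A = 3.09 / 2.24 ≈ 1.379; B = 5.32 / 4.46 ≈ 1.193; C = 4.35 / 3.43 ≈ 1.268.
|Δ from 1.333|: A 0.046; B 0.140; C 0.065.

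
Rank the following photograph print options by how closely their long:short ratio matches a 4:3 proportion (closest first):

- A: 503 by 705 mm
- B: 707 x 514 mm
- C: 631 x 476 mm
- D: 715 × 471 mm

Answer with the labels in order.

A: 705/503 ≈ 1.402 → |1.402 − 1.333| = 0.069
B: 707/514 ≈ 1.375 → |1.375 − 1.333| = 0.042
C: 631/476 ≈ 1.326 → |1.326 − 1.333| = 0.007
D: 715/471 ≈ 1.518 → |1.518 − 1.333| = 0.185

C, B, A, D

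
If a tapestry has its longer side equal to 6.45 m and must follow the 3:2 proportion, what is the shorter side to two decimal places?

4.30 m

3:2 = 1.50000.
Shorter side = 6.45 ÷ 1.50000 ≈ 4.3000 → 4.30 m.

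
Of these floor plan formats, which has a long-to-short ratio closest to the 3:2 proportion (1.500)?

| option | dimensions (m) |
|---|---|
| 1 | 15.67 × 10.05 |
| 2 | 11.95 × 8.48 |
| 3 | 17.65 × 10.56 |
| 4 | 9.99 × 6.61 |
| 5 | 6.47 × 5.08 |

Target 3:2 ≈ 1.500.
1: 1.559 (Δ0.059)  2: 1.409 (Δ0.091)  3: 1.671 (Δ0.171)  4: 1.511 (Δ0.011)  5: 1.274 (Δ0.226)

4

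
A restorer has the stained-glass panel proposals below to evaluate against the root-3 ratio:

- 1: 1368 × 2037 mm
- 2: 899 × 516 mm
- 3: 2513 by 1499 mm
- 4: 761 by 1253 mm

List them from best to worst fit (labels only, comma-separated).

2, 3, 4, 1

1: 2037/1368 ≈ 1.489 → |1.489 − 1.732| = 0.243
2: 899/516 ≈ 1.742 → |1.742 − 1.732| = 0.010
3: 2513/1499 ≈ 1.676 → |1.676 − 1.732| = 0.056
4: 1253/761 ≈ 1.647 → |1.647 − 1.732| = 0.085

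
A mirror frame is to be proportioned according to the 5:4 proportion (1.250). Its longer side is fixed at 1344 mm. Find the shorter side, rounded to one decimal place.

5:4 = 1.25000.
Shorter side = 1344 ÷ 1.25000 ≈ 1075.200 → 1075.2 mm.

1075.2 mm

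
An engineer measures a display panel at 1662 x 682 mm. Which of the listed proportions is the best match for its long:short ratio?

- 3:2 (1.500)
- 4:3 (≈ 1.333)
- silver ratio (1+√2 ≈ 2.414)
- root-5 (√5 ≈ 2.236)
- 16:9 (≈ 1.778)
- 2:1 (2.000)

silver ratio

1662/682 ≈ 2.437. Nearest candidates are silver ratio (2.414, off by 0.023) and root-5 (2.236, off by 0.201).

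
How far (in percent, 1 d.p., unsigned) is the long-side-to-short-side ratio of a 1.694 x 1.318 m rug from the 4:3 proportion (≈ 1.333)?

3.6%

Ratio = 1.694 / 1.318 ≈ 1.2853.
Ideal 4:3 ≈ 1.3333. |1.2853 − 1.3333| / 1.3333 ≈ 3.60% → 3.6%.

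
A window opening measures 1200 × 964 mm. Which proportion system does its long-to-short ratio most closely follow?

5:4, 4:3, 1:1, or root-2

Ratio = 1200 / 964 ≈ 1.245.
Distances: 5:4 1.250 (Δ 0.005); 4:3 1.333 (Δ 0.088); 1:1 1.000 (Δ 0.245); root-2 1.414 (Δ 0.169).

5:4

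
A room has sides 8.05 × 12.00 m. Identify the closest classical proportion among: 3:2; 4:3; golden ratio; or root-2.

3:2

Ratio = 12.00 / 8.05 ≈ 1.491.
Distances: 3:2 1.500 (Δ 0.009); 4:3 1.333 (Δ 0.158); golden ratio 1.618 (Δ 0.127); root-2 1.414 (Δ 0.077).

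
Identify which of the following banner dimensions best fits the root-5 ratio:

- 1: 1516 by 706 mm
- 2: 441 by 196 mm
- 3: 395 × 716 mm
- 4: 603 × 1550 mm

2

Target root-5 ≈ 2.236.
1: 2.147 (Δ0.089)  2: 2.250 (Δ0.014)  3: 1.813 (Δ0.423)  4: 2.570 (Δ0.334)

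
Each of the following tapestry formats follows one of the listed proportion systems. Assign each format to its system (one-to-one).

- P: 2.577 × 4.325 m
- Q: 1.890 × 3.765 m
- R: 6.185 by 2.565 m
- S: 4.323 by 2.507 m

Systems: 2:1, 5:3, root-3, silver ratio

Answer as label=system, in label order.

P=5:3, Q=2:1, R=silver ratio, S=root-3

Ratios: P ≈ 1.678; Q ≈ 1.992; R ≈ 2.411; S ≈ 1.724.
Targets: 2:1 ≈ 2.000; 5:3 ≈ 1.667; root-3 ≈ 1.732; silver ratio ≈ 2.414.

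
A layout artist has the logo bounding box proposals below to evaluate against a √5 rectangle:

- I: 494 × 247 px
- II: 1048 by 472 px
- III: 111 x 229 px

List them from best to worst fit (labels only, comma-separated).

II, III, I

Ratios: I = 494 / 247 ≈ 2.000; II = 1048 / 472 ≈ 2.220; III = 229 / 111 ≈ 2.063.
|Δ from 2.236|: I 0.236; II 0.016; III 0.173.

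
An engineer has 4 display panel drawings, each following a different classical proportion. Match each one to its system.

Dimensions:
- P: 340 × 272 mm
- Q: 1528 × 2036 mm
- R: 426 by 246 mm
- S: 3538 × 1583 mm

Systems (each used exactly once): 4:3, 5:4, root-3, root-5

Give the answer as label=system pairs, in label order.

P=5:4, Q=4:3, R=root-3, S=root-5

P = 340/272 ≈ 1.250 → 5:4 (1.250)
Q = 2036/1528 ≈ 1.332 → 4:3 (1.333)
R = 426/246 ≈ 1.732 → root-3 (1.732)
S = 3538/1583 ≈ 2.235 → root-5 (2.236)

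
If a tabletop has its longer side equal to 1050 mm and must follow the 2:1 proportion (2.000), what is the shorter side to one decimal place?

525.0 mm

2:1 = 2.00000.
Shorter side = 1050 ÷ 2.00000 ≈ 525.000 → 525.0 mm.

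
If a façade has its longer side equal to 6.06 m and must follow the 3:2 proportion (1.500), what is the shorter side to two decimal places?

4.04 m

3:2 = 1.50000.
Shorter side = 6.06 ÷ 1.50000 ≈ 4.0400 → 4.04 m.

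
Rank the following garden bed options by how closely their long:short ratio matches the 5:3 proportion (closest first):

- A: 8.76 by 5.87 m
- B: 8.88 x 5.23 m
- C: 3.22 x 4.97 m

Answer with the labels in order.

Ratios: A = 8.76 / 5.87 ≈ 1.492; B = 8.88 / 5.23 ≈ 1.698; C = 4.97 / 3.22 ≈ 1.543.
|Δ from 1.667|: A 0.175; B 0.031; C 0.124.

B, C, A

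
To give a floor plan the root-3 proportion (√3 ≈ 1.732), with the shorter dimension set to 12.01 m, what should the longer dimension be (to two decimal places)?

root-3 ≈ 1.73205.
Longer side = 12.01 × 1.73205 ≈ 20.8019 → 20.80 m.

20.80 m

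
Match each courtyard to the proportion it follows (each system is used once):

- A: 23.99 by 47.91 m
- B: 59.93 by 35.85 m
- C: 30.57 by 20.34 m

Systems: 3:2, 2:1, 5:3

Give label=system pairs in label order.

A = 47.91/23.99 ≈ 1.997 → 2:1 (2.000)
B = 59.93/35.85 ≈ 1.672 → 5:3 (1.667)
C = 30.57/20.34 ≈ 1.503 → 3:2 (1.500)

A=2:1, B=5:3, C=3:2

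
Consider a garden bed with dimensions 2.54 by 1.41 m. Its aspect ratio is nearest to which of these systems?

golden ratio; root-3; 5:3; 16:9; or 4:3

Ratio = 2.54 / 1.41 ≈ 1.801.
Distances: golden ratio 1.618 (Δ 0.183); root-3 1.732 (Δ 0.069); 5:3 1.667 (Δ 0.134); 16:9 1.778 (Δ 0.023); 4:3 1.333 (Δ 0.468).

16:9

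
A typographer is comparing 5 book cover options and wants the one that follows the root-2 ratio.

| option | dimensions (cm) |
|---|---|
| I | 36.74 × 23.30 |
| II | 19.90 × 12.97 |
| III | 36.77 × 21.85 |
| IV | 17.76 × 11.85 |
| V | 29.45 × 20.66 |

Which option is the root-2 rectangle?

Ratios (long/short): I ≈ 1.577; II ≈ 1.534; III ≈ 1.683; IV ≈ 1.499; V ≈ 1.425.
root-2 ≈ 1.414; option V is nearest (Δ 0.011).

V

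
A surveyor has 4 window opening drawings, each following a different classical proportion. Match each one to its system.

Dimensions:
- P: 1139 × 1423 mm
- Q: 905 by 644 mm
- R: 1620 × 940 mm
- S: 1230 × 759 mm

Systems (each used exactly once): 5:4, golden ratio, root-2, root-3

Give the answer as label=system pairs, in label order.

P = 1423/1139 ≈ 1.249 → 5:4 (1.250)
Q = 905/644 ≈ 1.405 → root-2 (1.414)
R = 1620/940 ≈ 1.723 → root-3 (1.732)
S = 1230/759 ≈ 1.621 → golden ratio (1.618)

P=5:4, Q=root-2, R=root-3, S=golden ratio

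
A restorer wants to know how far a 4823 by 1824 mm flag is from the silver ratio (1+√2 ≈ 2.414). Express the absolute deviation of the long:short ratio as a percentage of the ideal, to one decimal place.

9.5%

Ratio = 4823 / 1824 ≈ 2.6442.
Ideal silver ratio ≈ 2.4142. |2.6442 − 2.4142| / 2.4142 ≈ 9.53% → 9.5%.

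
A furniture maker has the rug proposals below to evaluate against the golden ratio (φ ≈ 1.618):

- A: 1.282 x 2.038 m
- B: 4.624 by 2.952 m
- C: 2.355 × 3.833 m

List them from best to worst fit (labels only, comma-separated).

A: 2.038/1.282 ≈ 1.590 → |1.590 − 1.618| = 0.028
B: 4.624/2.952 ≈ 1.566 → |1.566 − 1.618| = 0.052
C: 3.833/2.355 ≈ 1.628 → |1.628 − 1.618| = 0.010

C, A, B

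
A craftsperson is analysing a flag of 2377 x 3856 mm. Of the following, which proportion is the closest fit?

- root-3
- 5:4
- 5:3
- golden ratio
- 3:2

golden ratio

3856/2377 ≈ 1.622. Nearest candidates are golden ratio (1.618, off by 0.004) and 5:3 (1.667, off by 0.045).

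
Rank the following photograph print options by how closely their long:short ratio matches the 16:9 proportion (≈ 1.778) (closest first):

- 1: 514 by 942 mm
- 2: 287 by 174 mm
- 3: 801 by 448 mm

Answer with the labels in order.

3, 1, 2

Ratios: 1 = 942 / 514 ≈ 1.833; 2 = 287 / 174 ≈ 1.649; 3 = 801 / 448 ≈ 1.788.
|Δ from 1.778|: 1 0.055; 2 0.129; 3 0.010.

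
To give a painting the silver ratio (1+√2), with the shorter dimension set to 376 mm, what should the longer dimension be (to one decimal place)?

silver ratio ≈ 2.41421.
Longer side = 376 × 2.41421 ≈ 907.743 → 907.7 mm.

907.7 mm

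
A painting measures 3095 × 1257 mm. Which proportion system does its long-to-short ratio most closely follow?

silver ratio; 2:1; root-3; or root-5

silver ratio

Ratio = 3095 / 1257 ≈ 2.462.
Distances: silver ratio 2.414 (Δ 0.048); 2:1 2.000 (Δ 0.462); root-3 1.732 (Δ 0.730); root-5 2.236 (Δ 0.226).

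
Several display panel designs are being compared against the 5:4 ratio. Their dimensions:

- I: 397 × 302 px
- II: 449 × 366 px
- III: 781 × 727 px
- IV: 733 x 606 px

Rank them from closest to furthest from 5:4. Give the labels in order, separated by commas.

II, IV, I, III

Ratios: I = 397 / 302 ≈ 1.315; II = 449 / 366 ≈ 1.227; III = 781 / 727 ≈ 1.074; IV = 733 / 606 ≈ 1.210.
|Δ from 1.250|: I 0.065; II 0.023; III 0.176; IV 0.040.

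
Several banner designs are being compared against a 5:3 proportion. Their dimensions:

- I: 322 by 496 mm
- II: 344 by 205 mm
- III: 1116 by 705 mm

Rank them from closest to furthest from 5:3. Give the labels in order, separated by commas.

II, III, I

Ratios: I = 496 / 322 ≈ 1.540; II = 344 / 205 ≈ 1.678; III = 1116 / 705 ≈ 1.583.
|Δ from 1.667|: I 0.127; II 0.011; III 0.084.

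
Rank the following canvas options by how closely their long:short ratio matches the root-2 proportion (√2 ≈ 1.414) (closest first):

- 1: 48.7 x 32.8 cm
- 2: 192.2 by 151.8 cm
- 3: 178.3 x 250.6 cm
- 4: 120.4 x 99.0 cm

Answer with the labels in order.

1: 48.7/32.8 ≈ 1.485 → |1.485 − 1.414| = 0.071
2: 192.2/151.8 ≈ 1.266 → |1.266 − 1.414| = 0.148
3: 250.6/178.3 ≈ 1.405 → |1.405 − 1.414| = 0.009
4: 120.4/99.0 ≈ 1.216 → |1.216 − 1.414| = 0.198

3, 1, 2, 4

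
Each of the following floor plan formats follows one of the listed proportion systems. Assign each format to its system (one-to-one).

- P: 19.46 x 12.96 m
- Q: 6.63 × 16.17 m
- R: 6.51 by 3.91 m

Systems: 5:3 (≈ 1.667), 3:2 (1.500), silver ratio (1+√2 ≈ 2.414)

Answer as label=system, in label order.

P = 19.46/12.96 ≈ 1.502 → 3:2 (1.500)
Q = 16.17/6.63 ≈ 2.439 → silver ratio (2.414)
R = 6.51/3.91 ≈ 1.665 → 5:3 (1.667)

P=3:2, Q=silver ratio, R=5:3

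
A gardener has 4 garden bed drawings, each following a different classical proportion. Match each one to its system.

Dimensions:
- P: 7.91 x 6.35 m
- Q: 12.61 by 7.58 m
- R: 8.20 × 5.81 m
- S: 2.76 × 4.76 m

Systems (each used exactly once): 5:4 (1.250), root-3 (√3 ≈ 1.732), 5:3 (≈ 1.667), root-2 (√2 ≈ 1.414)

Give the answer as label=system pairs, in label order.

P=5:4, Q=5:3, R=root-2, S=root-3

P = 7.91/6.35 ≈ 1.246 → 5:4 (1.250)
Q = 12.61/7.58 ≈ 1.664 → 5:3 (1.667)
R = 8.20/5.81 ≈ 1.411 → root-2 (1.414)
S = 4.76/2.76 ≈ 1.725 → root-3 (1.732)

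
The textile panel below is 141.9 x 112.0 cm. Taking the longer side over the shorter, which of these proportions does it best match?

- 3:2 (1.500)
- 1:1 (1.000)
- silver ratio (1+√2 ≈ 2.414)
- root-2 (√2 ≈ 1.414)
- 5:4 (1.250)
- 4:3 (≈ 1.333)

5:4

141.9/112.0 ≈ 1.267. Nearest candidates are 5:4 (1.250, off by 0.017) and 4:3 (1.333, off by 0.066).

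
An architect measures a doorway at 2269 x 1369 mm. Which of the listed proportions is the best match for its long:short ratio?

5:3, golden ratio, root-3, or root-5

Ratio = 2269 / 1369 ≈ 1.657.
Distances: 5:3 1.667 (Δ 0.010); golden ratio 1.618 (Δ 0.039); root-3 1.732 (Δ 0.075); root-5 2.236 (Δ 0.579).

5:3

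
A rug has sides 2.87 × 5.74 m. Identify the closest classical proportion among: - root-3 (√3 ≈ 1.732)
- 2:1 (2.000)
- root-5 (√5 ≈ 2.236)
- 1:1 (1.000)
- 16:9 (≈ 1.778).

5.74/2.87 ≈ 2.000. Nearest candidates are 2:1 (2.000, off by 0.000) and 16:9 (1.778, off by 0.222).

2:1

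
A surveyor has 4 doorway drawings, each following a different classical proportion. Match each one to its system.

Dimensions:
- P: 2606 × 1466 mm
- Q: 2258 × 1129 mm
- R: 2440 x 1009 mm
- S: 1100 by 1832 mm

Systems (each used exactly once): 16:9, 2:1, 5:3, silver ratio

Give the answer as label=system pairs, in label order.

P = 2606/1466 ≈ 1.778 → 16:9 (1.778)
Q = 2258/1129 ≈ 2.000 → 2:1 (2.000)
R = 2440/1009 ≈ 2.418 → silver ratio (2.414)
S = 1832/1100 ≈ 1.665 → 5:3 (1.667)

P=16:9, Q=2:1, R=silver ratio, S=5:3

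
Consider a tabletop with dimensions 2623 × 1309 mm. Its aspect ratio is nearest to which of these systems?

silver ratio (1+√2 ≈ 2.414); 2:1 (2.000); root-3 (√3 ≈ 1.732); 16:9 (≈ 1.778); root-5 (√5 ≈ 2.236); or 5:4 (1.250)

2623/1309 ≈ 2.004. Nearest candidates are 2:1 (2.000, off by 0.004) and 16:9 (1.778, off by 0.226).

2:1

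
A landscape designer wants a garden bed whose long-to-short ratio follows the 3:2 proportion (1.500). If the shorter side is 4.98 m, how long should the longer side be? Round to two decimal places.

7.47 m

3:2 = 1.50000.
Longer side = 4.98 × 1.50000 ≈ 7.4700 → 7.47 m.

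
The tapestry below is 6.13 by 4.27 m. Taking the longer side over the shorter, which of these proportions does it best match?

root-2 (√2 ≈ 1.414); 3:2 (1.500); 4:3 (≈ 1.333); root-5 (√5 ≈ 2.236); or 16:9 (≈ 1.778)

6.13/4.27 ≈ 1.436. Nearest candidates are root-2 (1.414, off by 0.022) and 3:2 (1.500, off by 0.064).

root-2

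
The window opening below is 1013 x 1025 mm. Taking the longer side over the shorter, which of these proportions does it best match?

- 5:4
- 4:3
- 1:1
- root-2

1:1

1025/1013 ≈ 1.012. Nearest candidates are 1:1 (1.000, off by 0.012) and 5:4 (1.250, off by 0.238).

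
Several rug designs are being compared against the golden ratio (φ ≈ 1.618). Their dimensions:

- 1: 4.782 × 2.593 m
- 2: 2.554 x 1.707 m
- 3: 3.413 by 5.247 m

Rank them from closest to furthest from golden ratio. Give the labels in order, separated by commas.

Ratios: 1 = 4.782 / 2.593 ≈ 1.844; 2 = 2.554 / 1.707 ≈ 1.496; 3 = 5.247 / 3.413 ≈ 1.537.
|Δ from 1.618|: 1 0.226; 2 0.122; 3 0.081.

3, 2, 1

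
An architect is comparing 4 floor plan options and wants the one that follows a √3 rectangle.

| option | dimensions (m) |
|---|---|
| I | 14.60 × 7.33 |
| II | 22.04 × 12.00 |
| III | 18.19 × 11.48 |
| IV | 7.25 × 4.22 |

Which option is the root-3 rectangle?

Ratios (long/short): I ≈ 1.992; II ≈ 1.837; III ≈ 1.584; IV ≈ 1.718.
root-3 ≈ 1.732; option IV is nearest (Δ 0.014).

IV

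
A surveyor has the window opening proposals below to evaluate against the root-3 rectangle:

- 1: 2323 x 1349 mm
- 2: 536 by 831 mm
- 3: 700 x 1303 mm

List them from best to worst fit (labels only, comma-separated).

1, 3, 2

1: 2323/1349 ≈ 1.722 → |1.722 − 1.732| = 0.010
2: 831/536 ≈ 1.550 → |1.550 − 1.732| = 0.182
3: 1303/700 ≈ 1.861 → |1.861 − 1.732| = 0.129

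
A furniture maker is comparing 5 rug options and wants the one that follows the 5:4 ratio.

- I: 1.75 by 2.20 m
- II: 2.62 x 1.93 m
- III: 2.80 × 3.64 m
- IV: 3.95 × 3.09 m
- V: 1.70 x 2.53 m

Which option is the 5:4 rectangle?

I

Ratios (long/short): I ≈ 1.257; II ≈ 1.358; III ≈ 1.300; IV ≈ 1.278; V ≈ 1.488.
5:4 ≈ 1.250; option I is nearest (Δ 0.007).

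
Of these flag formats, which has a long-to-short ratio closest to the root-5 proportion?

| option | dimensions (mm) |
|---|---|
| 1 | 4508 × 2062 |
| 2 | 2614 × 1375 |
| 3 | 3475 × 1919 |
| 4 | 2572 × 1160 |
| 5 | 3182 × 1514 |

4

Target root-5 ≈ 2.236.
1: 2.186 (Δ0.050)  2: 1.901 (Δ0.335)  3: 1.811 (Δ0.425)  4: 2.217 (Δ0.019)  5: 2.102 (Δ0.134)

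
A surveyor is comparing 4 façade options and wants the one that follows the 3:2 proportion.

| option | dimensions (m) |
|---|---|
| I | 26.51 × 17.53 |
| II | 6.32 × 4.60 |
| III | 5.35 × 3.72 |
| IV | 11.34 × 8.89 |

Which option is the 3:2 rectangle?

I

Target 3:2 ≈ 1.500.
I: 1.512 (Δ0.012)  II: 1.374 (Δ0.126)  III: 1.438 (Δ0.062)  IV: 1.276 (Δ0.224)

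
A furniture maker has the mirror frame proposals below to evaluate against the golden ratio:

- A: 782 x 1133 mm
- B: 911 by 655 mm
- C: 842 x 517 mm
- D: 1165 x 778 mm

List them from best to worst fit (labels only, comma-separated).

A: 1133/782 ≈ 1.449 → |1.449 − 1.618| = 0.169
B: 911/655 ≈ 1.391 → |1.391 − 1.618| = 0.227
C: 842/517 ≈ 1.629 → |1.629 − 1.618| = 0.011
D: 1165/778 ≈ 1.497 → |1.497 − 1.618| = 0.121

C, D, A, B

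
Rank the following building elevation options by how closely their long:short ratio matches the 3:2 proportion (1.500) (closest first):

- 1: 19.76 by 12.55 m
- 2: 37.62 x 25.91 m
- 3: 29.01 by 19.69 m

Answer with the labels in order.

3, 2, 1

Ratios: 1 = 19.76 / 12.55 ≈ 1.575; 2 = 37.62 / 25.91 ≈ 1.452; 3 = 29.01 / 19.69 ≈ 1.473.
|Δ from 1.500|: 1 0.075; 2 0.048; 3 0.027.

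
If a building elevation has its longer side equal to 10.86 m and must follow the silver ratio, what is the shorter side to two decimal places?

silver ratio ≈ 2.41421.
Shorter side = 10.86 ÷ 2.41421 ≈ 4.4984 → 4.50 m.

4.50 m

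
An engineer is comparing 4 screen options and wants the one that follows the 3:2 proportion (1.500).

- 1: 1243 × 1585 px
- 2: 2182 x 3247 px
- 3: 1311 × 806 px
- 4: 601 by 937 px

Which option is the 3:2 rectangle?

Ratios (long/short): 1 ≈ 1.275; 2 ≈ 1.488; 3 ≈ 1.627; 4 ≈ 1.559.
3:2 ≈ 1.500; option 2 is nearest (Δ 0.012).

2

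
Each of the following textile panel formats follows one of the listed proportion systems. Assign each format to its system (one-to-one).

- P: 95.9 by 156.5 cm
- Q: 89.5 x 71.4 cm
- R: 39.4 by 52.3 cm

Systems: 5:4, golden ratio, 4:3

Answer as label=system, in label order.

P=golden ratio, Q=5:4, R=4:3

P = 156.5/95.9 ≈ 1.632 → golden ratio (1.618)
Q = 89.5/71.4 ≈ 1.254 → 5:4 (1.250)
R = 52.3/39.4 ≈ 1.327 → 4:3 (1.333)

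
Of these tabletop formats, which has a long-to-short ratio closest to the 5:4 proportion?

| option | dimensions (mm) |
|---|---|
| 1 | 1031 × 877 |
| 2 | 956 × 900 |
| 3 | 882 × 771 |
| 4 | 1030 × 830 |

Target 5:4 ≈ 1.250.
1: 1.176 (Δ0.074)  2: 1.062 (Δ0.188)  3: 1.144 (Δ0.106)  4: 1.241 (Δ0.009)

4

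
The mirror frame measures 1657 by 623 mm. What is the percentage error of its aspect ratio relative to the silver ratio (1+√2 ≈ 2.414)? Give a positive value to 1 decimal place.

Ratio = 1657 / 623 ≈ 2.6597.
Ideal silver ratio ≈ 2.4142. |2.6597 − 2.4142| / 2.4142 ≈ 10.17% → 10.2%.

10.2%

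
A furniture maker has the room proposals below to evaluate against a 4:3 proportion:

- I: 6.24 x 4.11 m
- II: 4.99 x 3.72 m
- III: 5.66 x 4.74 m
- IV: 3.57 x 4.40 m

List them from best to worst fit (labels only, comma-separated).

Ratios: I = 6.24 / 4.11 ≈ 1.518; II = 4.99 / 3.72 ≈ 1.341; III = 5.66 / 4.74 ≈ 1.194; IV = 4.40 / 3.57 ≈ 1.232.
|Δ from 1.333|: I 0.185; II 0.008; III 0.139; IV 0.101.

II, IV, III, I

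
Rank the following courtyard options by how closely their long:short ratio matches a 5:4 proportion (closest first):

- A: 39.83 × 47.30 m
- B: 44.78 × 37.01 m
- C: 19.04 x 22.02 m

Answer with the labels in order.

B, A, C

Ratios: A = 47.30 / 39.83 ≈ 1.188; B = 44.78 / 37.01 ≈ 1.210; C = 22.02 / 19.04 ≈ 1.157.
|Δ from 1.250|: A 0.062; B 0.040; C 0.093.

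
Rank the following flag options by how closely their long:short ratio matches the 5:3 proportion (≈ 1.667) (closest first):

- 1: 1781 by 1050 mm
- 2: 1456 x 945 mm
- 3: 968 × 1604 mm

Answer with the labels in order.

Ratios: 1 = 1781 / 1050 ≈ 1.696; 2 = 1456 / 945 ≈ 1.541; 3 = 1604 / 968 ≈ 1.657.
|Δ from 1.667|: 1 0.029; 2 0.126; 3 0.010.

3, 1, 2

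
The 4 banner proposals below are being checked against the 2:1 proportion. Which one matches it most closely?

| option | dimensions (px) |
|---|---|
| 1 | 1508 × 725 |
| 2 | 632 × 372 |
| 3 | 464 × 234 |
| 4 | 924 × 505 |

Ratios (long/short): 1 ≈ 2.080; 2 ≈ 1.699; 3 ≈ 1.983; 4 ≈ 1.830.
2:1 ≈ 2.000; option 3 is nearest (Δ 0.017).

3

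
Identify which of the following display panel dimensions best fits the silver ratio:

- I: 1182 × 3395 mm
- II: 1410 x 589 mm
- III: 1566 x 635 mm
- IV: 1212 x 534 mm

Target silver ratio ≈ 2.414.
I: 2.872 (Δ0.458)  II: 2.394 (Δ0.020)  III: 2.466 (Δ0.052)  IV: 2.270 (Δ0.144)

II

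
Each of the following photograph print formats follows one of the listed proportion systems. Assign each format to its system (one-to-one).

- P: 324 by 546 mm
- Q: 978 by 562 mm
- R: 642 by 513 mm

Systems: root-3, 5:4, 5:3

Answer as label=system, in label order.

P = 546/324 ≈ 1.685 → 5:3 (1.667)
Q = 978/562 ≈ 1.740 → root-3 (1.732)
R = 642/513 ≈ 1.251 → 5:4 (1.250)

P=5:3, Q=root-3, R=5:4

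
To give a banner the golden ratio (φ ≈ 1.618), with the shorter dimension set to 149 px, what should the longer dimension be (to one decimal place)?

golden ratio ≈ 1.61803.
Longer side = 149 × 1.61803 ≈ 241.086 → 241.1 px.

241.1 px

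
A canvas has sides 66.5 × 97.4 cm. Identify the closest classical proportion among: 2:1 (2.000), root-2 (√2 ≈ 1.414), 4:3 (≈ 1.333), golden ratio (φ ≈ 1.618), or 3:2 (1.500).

3:2

97.4/66.5 ≈ 1.465. Nearest candidates are 3:2 (1.500, off by 0.035) and root-2 (1.414, off by 0.051).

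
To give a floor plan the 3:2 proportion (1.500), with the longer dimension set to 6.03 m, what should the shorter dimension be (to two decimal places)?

4.02 m

3:2 = 1.50000.
Shorter side = 6.03 ÷ 1.50000 ≈ 4.0200 → 4.02 m.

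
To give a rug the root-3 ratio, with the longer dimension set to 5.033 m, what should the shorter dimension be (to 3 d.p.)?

2.906 m

root-3 ≈ 1.73205.
Shorter side = 5.033 ÷ 1.73205 ≈ 2.90581 → 2.906 m.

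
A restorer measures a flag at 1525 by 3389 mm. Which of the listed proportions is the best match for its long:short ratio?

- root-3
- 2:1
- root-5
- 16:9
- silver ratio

3389/1525 ≈ 2.222. Nearest candidates are root-5 (2.236, off by 0.014) and silver ratio (2.414, off by 0.192).

root-5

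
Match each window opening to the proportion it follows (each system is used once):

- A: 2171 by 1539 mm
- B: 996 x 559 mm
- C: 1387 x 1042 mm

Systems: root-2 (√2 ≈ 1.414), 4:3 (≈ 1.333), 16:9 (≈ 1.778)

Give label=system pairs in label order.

A = 2171/1539 ≈ 1.411 → root-2 (1.414)
B = 996/559 ≈ 1.782 → 16:9 (1.778)
C = 1387/1042 ≈ 1.331 → 4:3 (1.333)

A=root-2, B=16:9, C=4:3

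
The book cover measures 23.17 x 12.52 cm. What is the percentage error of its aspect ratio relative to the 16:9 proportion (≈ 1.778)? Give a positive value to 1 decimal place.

4.1%

Ratio = 23.17 / 12.52 ≈ 1.8506.
Ideal 16:9 ≈ 1.7778. |1.8506 − 1.7778| / 1.7778 ≈ 4.09% → 4.1%.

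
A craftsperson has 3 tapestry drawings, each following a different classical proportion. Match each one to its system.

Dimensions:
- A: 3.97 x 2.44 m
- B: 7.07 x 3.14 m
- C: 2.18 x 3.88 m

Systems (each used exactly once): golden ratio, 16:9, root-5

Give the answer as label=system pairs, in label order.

A=golden ratio, B=root-5, C=16:9

A = 3.97/2.44 ≈ 1.627 → golden ratio (1.618)
B = 7.07/3.14 ≈ 2.252 → root-5 (2.236)
C = 3.88/2.18 ≈ 1.780 → 16:9 (1.778)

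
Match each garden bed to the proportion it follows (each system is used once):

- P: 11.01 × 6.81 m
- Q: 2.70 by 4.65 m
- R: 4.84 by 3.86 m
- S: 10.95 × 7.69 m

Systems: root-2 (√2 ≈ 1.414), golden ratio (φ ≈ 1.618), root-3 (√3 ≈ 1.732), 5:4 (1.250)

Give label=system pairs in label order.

P = 11.01/6.81 ≈ 1.617 → golden ratio (1.618)
Q = 4.65/2.70 ≈ 1.722 → root-3 (1.732)
R = 4.84/3.86 ≈ 1.254 → 5:4 (1.250)
S = 10.95/7.69 ≈ 1.424 → root-2 (1.414)

P=golden ratio, Q=root-3, R=5:4, S=root-2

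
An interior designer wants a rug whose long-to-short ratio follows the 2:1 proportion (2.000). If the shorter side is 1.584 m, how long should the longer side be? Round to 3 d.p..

3.168 m

2:1 = 2.00000.
Longer side = 1.584 × 2.00000 ≈ 3.16800 → 3.168 m.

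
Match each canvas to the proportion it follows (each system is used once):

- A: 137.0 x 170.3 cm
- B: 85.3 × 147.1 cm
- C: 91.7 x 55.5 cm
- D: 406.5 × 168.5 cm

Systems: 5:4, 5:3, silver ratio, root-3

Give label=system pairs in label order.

A = 170.3/137.0 ≈ 1.243 → 5:4 (1.250)
B = 147.1/85.3 ≈ 1.725 → root-3 (1.732)
C = 91.7/55.5 ≈ 1.652 → 5:3 (1.667)
D = 406.5/168.5 ≈ 2.412 → silver ratio (2.414)

A=5:4, B=root-3, C=5:3, D=silver ratio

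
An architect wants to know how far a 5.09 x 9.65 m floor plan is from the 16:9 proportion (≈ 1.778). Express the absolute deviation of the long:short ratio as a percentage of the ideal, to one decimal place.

6.6%

Ratio = 9.65 / 5.09 ≈ 1.8959.
Ideal 16:9 ≈ 1.7778. |1.8959 − 1.7778| / 1.7778 ≈ 6.64% → 6.6%.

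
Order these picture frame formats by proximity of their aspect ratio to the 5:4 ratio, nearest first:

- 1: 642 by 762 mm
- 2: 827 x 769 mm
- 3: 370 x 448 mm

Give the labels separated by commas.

1: 762/642 ≈ 1.187 → |1.187 − 1.250| = 0.063
2: 827/769 ≈ 1.075 → |1.075 − 1.250| = 0.175
3: 448/370 ≈ 1.211 → |1.211 − 1.250| = 0.039

3, 1, 2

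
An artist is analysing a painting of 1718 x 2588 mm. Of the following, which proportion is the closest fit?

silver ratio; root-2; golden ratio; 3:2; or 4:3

3:2

Ratio = 2588 / 1718 ≈ 1.506.
Distances: silver ratio 2.414 (Δ 0.908); root-2 1.414 (Δ 0.092); golden ratio 1.618 (Δ 0.112); 3:2 1.500 (Δ 0.006); 4:3 1.333 (Δ 0.173).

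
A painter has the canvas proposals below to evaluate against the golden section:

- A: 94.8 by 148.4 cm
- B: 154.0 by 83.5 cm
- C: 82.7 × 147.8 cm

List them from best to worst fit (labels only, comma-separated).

A, C, B

A: 148.4/94.8 ≈ 1.565 → |1.565 − 1.618| = 0.053
B: 154.0/83.5 ≈ 1.844 → |1.844 − 1.618| = 0.226
C: 147.8/82.7 ≈ 1.787 → |1.787 − 1.618| = 0.169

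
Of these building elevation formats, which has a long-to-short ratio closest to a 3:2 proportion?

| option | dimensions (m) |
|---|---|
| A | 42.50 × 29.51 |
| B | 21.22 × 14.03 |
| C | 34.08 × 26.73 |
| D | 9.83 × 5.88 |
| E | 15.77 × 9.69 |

B

Ratios (long/short): A ≈ 1.440; B ≈ 1.512; C ≈ 1.275; D ≈ 1.672; E ≈ 1.627.
3:2 ≈ 1.500; option B is nearest (Δ 0.012).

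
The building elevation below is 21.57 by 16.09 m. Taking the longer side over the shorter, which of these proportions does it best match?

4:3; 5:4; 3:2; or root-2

4:3

Ratio = 21.57 / 16.09 ≈ 1.341.
Distances: 4:3 1.333 (Δ 0.008); 5:4 1.250 (Δ 0.091); 3:2 1.500 (Δ 0.159); root-2 1.414 (Δ 0.073).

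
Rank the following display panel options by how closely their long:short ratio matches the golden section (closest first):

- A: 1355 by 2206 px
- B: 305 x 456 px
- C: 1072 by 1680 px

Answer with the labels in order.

A: 2206/1355 ≈ 1.628 → |1.628 − 1.618| = 0.010
B: 456/305 ≈ 1.495 → |1.495 − 1.618| = 0.123
C: 1680/1072 ≈ 1.567 → |1.567 − 1.618| = 0.051

A, C, B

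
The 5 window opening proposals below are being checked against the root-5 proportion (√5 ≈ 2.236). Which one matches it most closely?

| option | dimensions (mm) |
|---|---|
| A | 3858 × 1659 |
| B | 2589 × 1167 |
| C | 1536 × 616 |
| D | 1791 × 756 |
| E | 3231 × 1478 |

Target root-5 ≈ 2.236.
A: 2.325 (Δ0.089)  B: 2.219 (Δ0.017)  C: 2.494 (Δ0.258)  D: 2.369 (Δ0.133)  E: 2.186 (Δ0.050)

B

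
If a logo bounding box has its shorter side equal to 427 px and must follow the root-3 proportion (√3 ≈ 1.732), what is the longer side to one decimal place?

739.6 px

root-3 ≈ 1.73205.
Longer side = 427 × 1.73205 ≈ 739.585 → 739.6 px.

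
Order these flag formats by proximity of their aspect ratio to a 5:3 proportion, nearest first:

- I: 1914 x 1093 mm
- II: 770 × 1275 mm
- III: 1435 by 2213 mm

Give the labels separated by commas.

I: 1914/1093 ≈ 1.751 → |1.751 − 1.667| = 0.084
II: 1275/770 ≈ 1.656 → |1.656 − 1.667| = 0.011
III: 2213/1435 ≈ 1.542 → |1.542 − 1.667| = 0.125

II, I, III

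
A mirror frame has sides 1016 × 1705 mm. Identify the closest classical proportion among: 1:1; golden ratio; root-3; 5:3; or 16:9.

5:3

1705/1016 ≈ 1.678. Nearest candidates are 5:3 (1.667, off by 0.011) and root-3 (1.732, off by 0.054).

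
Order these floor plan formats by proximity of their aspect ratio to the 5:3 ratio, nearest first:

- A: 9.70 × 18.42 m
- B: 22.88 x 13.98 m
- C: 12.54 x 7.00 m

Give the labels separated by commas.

B, C, A

Ratios: A = 18.42 / 9.70 ≈ 1.899; B = 22.88 / 13.98 ≈ 1.637; C = 12.54 / 7.00 ≈ 1.791.
|Δ from 1.667|: A 0.232; B 0.030; C 0.124.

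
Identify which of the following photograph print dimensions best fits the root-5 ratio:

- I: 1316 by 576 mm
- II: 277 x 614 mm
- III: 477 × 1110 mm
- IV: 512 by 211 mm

II

Target root-5 ≈ 2.236.
I: 2.285 (Δ0.049)  II: 2.217 (Δ0.019)  III: 2.327 (Δ0.091)  IV: 2.427 (Δ0.191)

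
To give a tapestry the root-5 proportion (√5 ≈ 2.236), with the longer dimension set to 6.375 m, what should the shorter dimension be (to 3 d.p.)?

2.851 m

root-5 ≈ 2.23607.
Shorter side = 6.375 ÷ 2.23607 ≈ 2.85098 → 2.851 m.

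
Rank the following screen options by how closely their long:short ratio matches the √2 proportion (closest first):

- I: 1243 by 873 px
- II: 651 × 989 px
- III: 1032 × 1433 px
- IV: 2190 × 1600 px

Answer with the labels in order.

I: 1243/873 ≈ 1.424 → |1.424 − 1.414| = 0.010
II: 989/651 ≈ 1.519 → |1.519 − 1.414| = 0.105
III: 1433/1032 ≈ 1.389 → |1.389 − 1.414| = 0.025
IV: 2190/1600 ≈ 1.369 → |1.369 − 1.414| = 0.045

I, III, IV, II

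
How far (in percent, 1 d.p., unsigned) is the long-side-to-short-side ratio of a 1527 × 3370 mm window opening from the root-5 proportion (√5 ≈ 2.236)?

1.3%

Ratio = 3370 / 1527 ≈ 2.2069.
Ideal root-5 ≈ 2.2361. |2.2069 − 2.2361| / 2.2361 ≈ 1.31% → 1.3%.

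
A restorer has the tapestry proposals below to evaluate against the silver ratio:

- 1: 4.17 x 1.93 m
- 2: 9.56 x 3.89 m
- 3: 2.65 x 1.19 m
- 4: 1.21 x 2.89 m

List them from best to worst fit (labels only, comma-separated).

4, 2, 3, 1

Ratios: 1 = 4.17 / 1.93 ≈ 2.161; 2 = 9.56 / 3.89 ≈ 2.458; 3 = 2.65 / 1.19 ≈ 2.227; 4 = 2.89 / 1.21 ≈ 2.388.
|Δ from 2.414|: 1 0.253; 2 0.044; 3 0.187; 4 0.026.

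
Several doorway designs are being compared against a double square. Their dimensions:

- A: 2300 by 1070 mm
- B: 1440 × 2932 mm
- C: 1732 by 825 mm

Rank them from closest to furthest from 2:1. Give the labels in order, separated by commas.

Ratios: A = 2300 / 1070 ≈ 2.150; B = 2932 / 1440 ≈ 2.036; C = 1732 / 825 ≈ 2.099.
|Δ from 2.000|: A 0.150; B 0.036; C 0.099.

B, C, A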